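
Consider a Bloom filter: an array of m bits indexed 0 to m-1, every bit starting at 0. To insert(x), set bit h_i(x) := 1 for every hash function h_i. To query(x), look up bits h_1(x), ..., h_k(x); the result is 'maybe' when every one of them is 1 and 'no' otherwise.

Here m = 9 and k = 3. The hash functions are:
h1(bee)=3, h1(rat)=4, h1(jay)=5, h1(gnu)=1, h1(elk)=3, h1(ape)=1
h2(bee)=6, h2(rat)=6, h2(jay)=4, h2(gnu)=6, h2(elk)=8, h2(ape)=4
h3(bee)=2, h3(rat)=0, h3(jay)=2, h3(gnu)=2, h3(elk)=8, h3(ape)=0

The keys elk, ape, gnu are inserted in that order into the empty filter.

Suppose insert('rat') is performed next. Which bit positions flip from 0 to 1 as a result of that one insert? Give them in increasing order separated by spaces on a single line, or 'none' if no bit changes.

Answer: none

Derivation:
Start: bits=000000000
After insert 'elk': sets bits 3 8 -> bits=000100001
After insert 'ape': sets bits 0 1 4 -> bits=110110001
After insert 'gnu': sets bits 1 2 6 -> bits=111110101
insert 'rat' would touch bits 0 4 6; currently bit0=1, bit4=1, bit6=1
Bits that are 0 among those (would change 0->1): none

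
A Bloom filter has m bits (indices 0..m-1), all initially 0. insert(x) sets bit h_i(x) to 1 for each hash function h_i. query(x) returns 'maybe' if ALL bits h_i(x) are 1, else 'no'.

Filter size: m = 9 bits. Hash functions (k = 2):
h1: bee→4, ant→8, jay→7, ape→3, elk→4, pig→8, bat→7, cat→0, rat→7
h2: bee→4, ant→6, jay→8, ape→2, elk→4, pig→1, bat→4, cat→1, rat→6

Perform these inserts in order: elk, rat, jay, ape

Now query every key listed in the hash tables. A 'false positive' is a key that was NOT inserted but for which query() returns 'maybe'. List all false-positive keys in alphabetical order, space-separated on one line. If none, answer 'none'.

Answer: ant bat bee

Derivation:
Start: bits=000000000
After insert 'elk': sets bits 4 -> bits=000010000
After insert 'rat': sets bits 6 7 -> bits=000010110
After insert 'jay': sets bits 7 8 -> bits=000010111
After insert 'ape': sets bits 2 3 -> bits=001110111
Not inserted: ant bat bee cat pig — query each against bits=001110111:
query ant: checks bit6=1, bit8=1 (all 1) -> maybe => FALSE POSITIVE
query bat: checks bit4=1, bit7=1 (all 1) -> maybe => FALSE POSITIVE
query bee: checks bit4=1 (all 1) -> maybe => FALSE POSITIVE
query cat: checks bit0=0, bit1=0 (has a 0) -> no => not a false positive
query pig: checks bit1=0, bit8=1 (has a 0) -> no => not a false positive
False positives (alphabetical): ant bat bee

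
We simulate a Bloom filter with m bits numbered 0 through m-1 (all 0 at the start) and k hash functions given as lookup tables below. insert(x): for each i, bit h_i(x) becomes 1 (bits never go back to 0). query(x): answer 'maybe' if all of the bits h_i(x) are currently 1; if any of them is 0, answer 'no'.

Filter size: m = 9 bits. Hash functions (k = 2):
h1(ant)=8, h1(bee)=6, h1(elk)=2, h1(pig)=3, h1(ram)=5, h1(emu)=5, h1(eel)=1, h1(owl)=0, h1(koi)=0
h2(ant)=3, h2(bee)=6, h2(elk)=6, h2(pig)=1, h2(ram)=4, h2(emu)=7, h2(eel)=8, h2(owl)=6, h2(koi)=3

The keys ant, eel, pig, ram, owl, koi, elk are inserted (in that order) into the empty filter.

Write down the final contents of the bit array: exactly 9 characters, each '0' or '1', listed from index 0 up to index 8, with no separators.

Start: bits=000000000
After insert 'ant': sets bits 3 8 -> bits=000100001
After insert 'eel': sets bits 1 8 -> bits=010100001
After insert 'pig': sets bits 1 3 -> bits=010100001
After insert 'ram': sets bits 4 5 -> bits=010111001
After insert 'owl': sets bits 0 6 -> bits=110111101
After insert 'koi': sets bits 0 3 -> bits=110111101
After insert 'elk': sets bits 2 6 -> bits=111111101

Answer: 111111101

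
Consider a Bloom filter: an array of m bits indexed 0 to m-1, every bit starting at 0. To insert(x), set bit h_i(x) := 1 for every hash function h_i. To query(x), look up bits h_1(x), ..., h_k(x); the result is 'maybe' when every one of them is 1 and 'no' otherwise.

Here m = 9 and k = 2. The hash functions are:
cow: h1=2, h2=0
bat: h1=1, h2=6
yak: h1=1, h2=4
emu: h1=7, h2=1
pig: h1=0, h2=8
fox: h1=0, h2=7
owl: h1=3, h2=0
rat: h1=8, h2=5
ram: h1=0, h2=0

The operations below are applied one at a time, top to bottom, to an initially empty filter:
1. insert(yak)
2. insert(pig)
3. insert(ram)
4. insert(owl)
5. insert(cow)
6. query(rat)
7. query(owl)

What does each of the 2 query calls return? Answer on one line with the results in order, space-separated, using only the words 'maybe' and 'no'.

Start: bits=000000000
Op 1: insert yak -> sets bits 1 4 -> bits=010010000
Op 2: insert pig -> sets bits 0 8 -> bits=110010001
Op 3: insert ram -> sets bits 0 -> bits=110010001
Op 4: insert owl -> sets bits 0 3 -> bits=110110001
Op 5: insert cow -> sets bits 0 2 -> bits=111110001
Op 6: query rat -> checks bit5=0, bit8=1 (has a 0) -> no
Op 7: query owl -> checks bit0=1, bit3=1 (all 1) -> maybe
Query results in order: no maybe

Answer: no maybe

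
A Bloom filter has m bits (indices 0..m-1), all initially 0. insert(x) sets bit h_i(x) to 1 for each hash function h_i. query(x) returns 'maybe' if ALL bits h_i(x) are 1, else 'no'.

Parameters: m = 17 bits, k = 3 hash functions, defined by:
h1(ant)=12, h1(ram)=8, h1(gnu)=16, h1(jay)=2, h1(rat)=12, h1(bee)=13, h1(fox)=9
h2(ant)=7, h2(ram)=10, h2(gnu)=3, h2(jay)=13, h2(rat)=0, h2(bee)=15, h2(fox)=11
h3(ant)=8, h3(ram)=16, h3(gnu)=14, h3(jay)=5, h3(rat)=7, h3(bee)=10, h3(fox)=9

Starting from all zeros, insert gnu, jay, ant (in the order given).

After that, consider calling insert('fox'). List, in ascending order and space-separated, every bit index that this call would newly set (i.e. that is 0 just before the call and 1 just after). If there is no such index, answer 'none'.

Start: bits=00000000000000000
After insert 'gnu': sets bits 3 14 16 -> bits=00010000000000101
After insert 'jay': sets bits 2 5 13 -> bits=00110100000001101
After insert 'ant': sets bits 7 8 12 -> bits=00110101100011101
insert 'fox' would touch bits 9 11; currently bit9=0, bit11=0
Bits that are 0 among those (would change 0->1): 9 11

Answer: 9 11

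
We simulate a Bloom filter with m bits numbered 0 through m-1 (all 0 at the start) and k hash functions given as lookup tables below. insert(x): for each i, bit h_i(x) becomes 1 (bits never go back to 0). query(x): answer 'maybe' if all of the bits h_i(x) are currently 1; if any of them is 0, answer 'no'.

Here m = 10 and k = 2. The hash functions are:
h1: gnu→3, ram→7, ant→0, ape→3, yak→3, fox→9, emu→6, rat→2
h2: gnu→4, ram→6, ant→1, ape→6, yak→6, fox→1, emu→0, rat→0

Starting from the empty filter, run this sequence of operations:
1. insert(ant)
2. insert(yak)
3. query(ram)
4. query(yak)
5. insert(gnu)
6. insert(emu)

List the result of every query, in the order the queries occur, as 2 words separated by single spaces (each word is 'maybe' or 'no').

Start: bits=0000000000
Op 1: insert ant -> sets bits 0 1 -> bits=1100000000
Op 2: insert yak -> sets bits 3 6 -> bits=1101001000
Op 3: query ram -> checks bit6=1, bit7=0 (has a 0) -> no
Op 4: query yak -> checks bit3=1, bit6=1 (all 1) -> maybe
Op 5: insert gnu -> sets bits 3 4 -> bits=1101101000
Op 6: insert emu -> sets bits 0 6 -> bits=1101101000
Query results in order: no maybe

Answer: no maybe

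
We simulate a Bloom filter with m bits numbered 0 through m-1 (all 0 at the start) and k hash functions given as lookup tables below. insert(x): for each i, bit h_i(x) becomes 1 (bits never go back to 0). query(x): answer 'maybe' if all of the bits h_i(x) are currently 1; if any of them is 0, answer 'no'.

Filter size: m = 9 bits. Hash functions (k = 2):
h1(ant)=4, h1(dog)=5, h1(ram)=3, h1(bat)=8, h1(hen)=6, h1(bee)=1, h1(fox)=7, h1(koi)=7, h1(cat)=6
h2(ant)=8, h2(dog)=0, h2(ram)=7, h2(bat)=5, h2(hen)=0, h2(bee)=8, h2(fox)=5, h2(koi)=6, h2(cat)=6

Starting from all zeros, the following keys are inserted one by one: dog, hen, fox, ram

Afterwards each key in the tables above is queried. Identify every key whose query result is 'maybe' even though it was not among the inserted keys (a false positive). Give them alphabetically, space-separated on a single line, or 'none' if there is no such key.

Answer: cat koi

Derivation:
Start: bits=000000000
After insert 'dog': sets bits 0 5 -> bits=100001000
After insert 'hen': sets bits 0 6 -> bits=100001100
After insert 'fox': sets bits 5 7 -> bits=100001110
After insert 'ram': sets bits 3 7 -> bits=100101110
Not inserted: ant bat bee cat koi — query each against bits=100101110:
query ant: checks bit4=0, bit8=0 (has a 0) -> no => not a false positive
query bat: checks bit5=1, bit8=0 (has a 0) -> no => not a false positive
query bee: checks bit1=0, bit8=0 (has a 0) -> no => not a false positive
query cat: checks bit6=1 (all 1) -> maybe => FALSE POSITIVE
query koi: checks bit6=1, bit7=1 (all 1) -> maybe => FALSE POSITIVE
False positives (alphabetical): cat koi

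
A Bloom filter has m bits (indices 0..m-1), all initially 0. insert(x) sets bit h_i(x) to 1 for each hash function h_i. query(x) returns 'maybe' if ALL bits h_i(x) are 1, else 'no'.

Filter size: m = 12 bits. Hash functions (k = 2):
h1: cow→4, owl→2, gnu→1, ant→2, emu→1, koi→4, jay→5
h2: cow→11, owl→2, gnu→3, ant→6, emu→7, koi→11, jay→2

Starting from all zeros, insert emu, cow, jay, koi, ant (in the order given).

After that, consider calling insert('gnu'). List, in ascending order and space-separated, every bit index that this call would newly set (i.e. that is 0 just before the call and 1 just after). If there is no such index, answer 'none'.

Answer: 3

Derivation:
Start: bits=000000000000
After insert 'emu': sets bits 1 7 -> bits=010000010000
After insert 'cow': sets bits 4 11 -> bits=010010010001
After insert 'jay': sets bits 2 5 -> bits=011011010001
After insert 'koi': sets bits 4 11 -> bits=011011010001
After insert 'ant': sets bits 2 6 -> bits=011011110001
insert 'gnu' would touch bits 1 3; currently bit1=1, bit3=0
Bits that are 0 among those (would change 0->1): 3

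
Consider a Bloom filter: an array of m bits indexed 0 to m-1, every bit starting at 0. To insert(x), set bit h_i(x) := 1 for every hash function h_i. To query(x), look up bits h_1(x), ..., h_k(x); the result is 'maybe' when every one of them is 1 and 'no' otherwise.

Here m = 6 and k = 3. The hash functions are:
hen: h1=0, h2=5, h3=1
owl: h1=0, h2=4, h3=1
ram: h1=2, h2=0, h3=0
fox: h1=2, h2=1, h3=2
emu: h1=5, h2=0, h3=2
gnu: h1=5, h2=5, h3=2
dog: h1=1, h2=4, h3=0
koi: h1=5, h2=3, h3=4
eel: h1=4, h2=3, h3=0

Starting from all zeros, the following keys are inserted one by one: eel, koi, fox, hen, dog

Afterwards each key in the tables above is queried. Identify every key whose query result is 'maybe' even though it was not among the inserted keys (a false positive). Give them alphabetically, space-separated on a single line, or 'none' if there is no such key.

Answer: emu gnu owl ram

Derivation:
Start: bits=000000
After insert 'eel': sets bits 0 3 4 -> bits=100110
After insert 'koi': sets bits 3 4 5 -> bits=100111
After insert 'fox': sets bits 1 2 -> bits=111111
After insert 'hen': sets bits 0 1 5 -> bits=111111
After insert 'dog': sets bits 0 1 4 -> bits=111111
Not inserted: emu gnu owl ram — query each against bits=111111:
query emu: checks bit0=1, bit2=1, bit5=1 (all 1) -> maybe => FALSE POSITIVE
query gnu: checks bit2=1, bit5=1 (all 1) -> maybe => FALSE POSITIVE
query owl: checks bit0=1, bit1=1, bit4=1 (all 1) -> maybe => FALSE POSITIVE
query ram: checks bit0=1, bit2=1 (all 1) -> maybe => FALSE POSITIVE
False positives (alphabetical): emu gnu owl ram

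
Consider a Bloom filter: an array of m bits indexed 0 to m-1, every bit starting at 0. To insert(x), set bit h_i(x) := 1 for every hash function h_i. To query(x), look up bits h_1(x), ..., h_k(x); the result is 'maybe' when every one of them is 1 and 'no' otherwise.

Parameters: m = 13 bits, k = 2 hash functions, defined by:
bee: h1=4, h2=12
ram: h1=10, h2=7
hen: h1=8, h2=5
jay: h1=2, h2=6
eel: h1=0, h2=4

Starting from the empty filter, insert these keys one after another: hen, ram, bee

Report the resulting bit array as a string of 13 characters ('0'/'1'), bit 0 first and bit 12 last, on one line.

Answer: 0000110110101

Derivation:
Start: bits=0000000000000
After insert 'hen': sets bits 5 8 -> bits=0000010010000
After insert 'ram': sets bits 7 10 -> bits=0000010110100
After insert 'bee': sets bits 4 12 -> bits=0000110110101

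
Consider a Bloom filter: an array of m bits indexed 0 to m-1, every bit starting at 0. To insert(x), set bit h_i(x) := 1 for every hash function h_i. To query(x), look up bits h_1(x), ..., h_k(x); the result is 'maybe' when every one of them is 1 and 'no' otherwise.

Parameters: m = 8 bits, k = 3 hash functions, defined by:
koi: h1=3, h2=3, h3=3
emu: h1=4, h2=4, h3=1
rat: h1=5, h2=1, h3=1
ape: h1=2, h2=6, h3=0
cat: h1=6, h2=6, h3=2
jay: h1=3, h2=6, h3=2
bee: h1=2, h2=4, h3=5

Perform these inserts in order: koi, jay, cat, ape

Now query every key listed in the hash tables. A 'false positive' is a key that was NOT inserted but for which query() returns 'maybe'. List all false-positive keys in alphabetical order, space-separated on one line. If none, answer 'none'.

Start: bits=00000000
After insert 'koi': sets bits 3 -> bits=00010000
After insert 'jay': sets bits 2 3 6 -> bits=00110010
After insert 'cat': sets bits 2 6 -> bits=00110010
After insert 'ape': sets bits 0 2 6 -> bits=10110010
Not inserted: bee emu rat — query each against bits=10110010:
query bee: checks bit2=1, bit4=0, bit5=0 (has a 0) -> no => not a false positive
query emu: checks bit1=0, bit4=0 (has a 0) -> no => not a false positive
query rat: checks bit1=0, bit5=0 (has a 0) -> no => not a false positive
False positives (alphabetical): none

Answer: none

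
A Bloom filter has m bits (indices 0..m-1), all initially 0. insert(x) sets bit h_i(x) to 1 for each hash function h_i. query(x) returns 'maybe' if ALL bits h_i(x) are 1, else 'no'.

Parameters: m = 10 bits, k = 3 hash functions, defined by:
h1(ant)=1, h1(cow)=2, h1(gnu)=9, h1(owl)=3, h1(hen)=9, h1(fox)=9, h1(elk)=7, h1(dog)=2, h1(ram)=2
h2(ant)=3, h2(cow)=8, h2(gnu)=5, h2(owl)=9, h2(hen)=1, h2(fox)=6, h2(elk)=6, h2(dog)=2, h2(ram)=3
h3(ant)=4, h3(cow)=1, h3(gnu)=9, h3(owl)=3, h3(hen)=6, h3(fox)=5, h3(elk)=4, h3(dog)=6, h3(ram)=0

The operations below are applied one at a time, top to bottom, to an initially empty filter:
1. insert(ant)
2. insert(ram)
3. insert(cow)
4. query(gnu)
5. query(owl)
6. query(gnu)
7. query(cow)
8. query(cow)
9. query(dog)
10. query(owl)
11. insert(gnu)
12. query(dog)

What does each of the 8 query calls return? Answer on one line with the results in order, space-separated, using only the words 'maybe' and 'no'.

Start: bits=0000000000
Op 1: insert ant -> sets bits 1 3 4 -> bits=0101100000
Op 2: insert ram -> sets bits 0 2 3 -> bits=1111100000
Op 3: insert cow -> sets bits 1 2 8 -> bits=1111100010
Op 4: query gnu -> checks bit5=0, bit9=0 (has a 0) -> no
Op 5: query owl -> checks bit3=1, bit9=0 (has a 0) -> no
Op 6: query gnu -> checks bit5=0, bit9=0 (has a 0) -> no
Op 7: query cow -> checks bit1=1, bit2=1, bit8=1 (all 1) -> maybe
Op 8: query cow -> checks bit1=1, bit2=1, bit8=1 (all 1) -> maybe
Op 9: query dog -> checks bit2=1, bit6=0 (has a 0) -> no
Op 10: query owl -> checks bit3=1, bit9=0 (has a 0) -> no
Op 11: insert gnu -> sets bits 5 9 -> bits=1111110011
Op 12: query dog -> checks bit2=1, bit6=0 (has a 0) -> no
Query results in order: no no no maybe maybe no no no

Answer: no no no maybe maybe no no no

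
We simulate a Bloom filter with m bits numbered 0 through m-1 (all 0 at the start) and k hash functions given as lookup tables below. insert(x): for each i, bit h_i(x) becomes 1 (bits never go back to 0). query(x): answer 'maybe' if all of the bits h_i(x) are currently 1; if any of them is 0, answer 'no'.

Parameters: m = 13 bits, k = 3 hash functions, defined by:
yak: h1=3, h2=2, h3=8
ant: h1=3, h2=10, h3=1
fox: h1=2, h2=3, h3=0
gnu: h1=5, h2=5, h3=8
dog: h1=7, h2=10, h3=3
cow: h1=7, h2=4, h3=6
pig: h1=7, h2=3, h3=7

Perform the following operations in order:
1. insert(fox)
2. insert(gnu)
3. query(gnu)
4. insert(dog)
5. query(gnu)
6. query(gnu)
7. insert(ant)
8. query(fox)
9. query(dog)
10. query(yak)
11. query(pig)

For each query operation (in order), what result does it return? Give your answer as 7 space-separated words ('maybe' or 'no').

Answer: maybe maybe maybe maybe maybe maybe maybe

Derivation:
Start: bits=0000000000000
Op 1: insert fox -> sets bits 0 2 3 -> bits=1011000000000
Op 2: insert gnu -> sets bits 5 8 -> bits=1011010010000
Op 3: query gnu -> checks bit5=1, bit8=1 (all 1) -> maybe
Op 4: insert dog -> sets bits 3 7 10 -> bits=1011010110100
Op 5: query gnu -> checks bit5=1, bit8=1 (all 1) -> maybe
Op 6: query gnu -> checks bit5=1, bit8=1 (all 1) -> maybe
Op 7: insert ant -> sets bits 1 3 10 -> bits=1111010110100
Op 8: query fox -> checks bit0=1, bit2=1, bit3=1 (all 1) -> maybe
Op 9: query dog -> checks bit3=1, bit7=1, bit10=1 (all 1) -> maybe
Op 10: query yak -> checks bit2=1, bit3=1, bit8=1 (all 1) -> maybe
Op 11: query pig -> checks bit3=1, bit7=1 (all 1) -> maybe
Query results in order: maybe maybe maybe maybe maybe maybe maybe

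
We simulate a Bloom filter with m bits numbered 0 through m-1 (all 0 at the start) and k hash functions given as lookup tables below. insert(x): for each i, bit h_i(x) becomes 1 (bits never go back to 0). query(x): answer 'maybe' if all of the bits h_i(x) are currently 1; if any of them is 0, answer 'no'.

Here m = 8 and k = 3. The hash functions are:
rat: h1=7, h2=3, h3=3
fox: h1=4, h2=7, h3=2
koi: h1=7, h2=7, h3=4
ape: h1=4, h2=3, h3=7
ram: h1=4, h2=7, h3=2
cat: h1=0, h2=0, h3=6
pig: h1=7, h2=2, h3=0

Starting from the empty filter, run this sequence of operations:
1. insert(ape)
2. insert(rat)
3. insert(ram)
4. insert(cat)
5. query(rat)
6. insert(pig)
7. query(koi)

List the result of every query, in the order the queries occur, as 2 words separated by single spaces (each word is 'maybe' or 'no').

Answer: maybe maybe

Derivation:
Start: bits=00000000
Op 1: insert ape -> sets bits 3 4 7 -> bits=00011001
Op 2: insert rat -> sets bits 3 7 -> bits=00011001
Op 3: insert ram -> sets bits 2 4 7 -> bits=00111001
Op 4: insert cat -> sets bits 0 6 -> bits=10111011
Op 5: query rat -> checks bit3=1, bit7=1 (all 1) -> maybe
Op 6: insert pig -> sets bits 0 2 7 -> bits=10111011
Op 7: query koi -> checks bit4=1, bit7=1 (all 1) -> maybe
Query results in order: maybe maybe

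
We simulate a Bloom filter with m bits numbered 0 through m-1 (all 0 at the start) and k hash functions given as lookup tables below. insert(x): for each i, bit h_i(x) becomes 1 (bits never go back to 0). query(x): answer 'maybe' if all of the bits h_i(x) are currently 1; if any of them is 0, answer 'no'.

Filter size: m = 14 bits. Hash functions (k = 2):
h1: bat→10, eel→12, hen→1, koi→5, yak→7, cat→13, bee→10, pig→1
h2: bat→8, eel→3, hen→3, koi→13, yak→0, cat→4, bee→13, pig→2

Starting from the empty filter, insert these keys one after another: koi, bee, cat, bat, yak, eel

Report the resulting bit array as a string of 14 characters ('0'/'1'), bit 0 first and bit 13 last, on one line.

Answer: 10011101101011

Derivation:
Start: bits=00000000000000
After insert 'koi': sets bits 5 13 -> bits=00000100000001
After insert 'bee': sets bits 10 13 -> bits=00000100001001
After insert 'cat': sets bits 4 13 -> bits=00001100001001
After insert 'bat': sets bits 8 10 -> bits=00001100101001
After insert 'yak': sets bits 0 7 -> bits=10001101101001
After insert 'eel': sets bits 3 12 -> bits=10011101101011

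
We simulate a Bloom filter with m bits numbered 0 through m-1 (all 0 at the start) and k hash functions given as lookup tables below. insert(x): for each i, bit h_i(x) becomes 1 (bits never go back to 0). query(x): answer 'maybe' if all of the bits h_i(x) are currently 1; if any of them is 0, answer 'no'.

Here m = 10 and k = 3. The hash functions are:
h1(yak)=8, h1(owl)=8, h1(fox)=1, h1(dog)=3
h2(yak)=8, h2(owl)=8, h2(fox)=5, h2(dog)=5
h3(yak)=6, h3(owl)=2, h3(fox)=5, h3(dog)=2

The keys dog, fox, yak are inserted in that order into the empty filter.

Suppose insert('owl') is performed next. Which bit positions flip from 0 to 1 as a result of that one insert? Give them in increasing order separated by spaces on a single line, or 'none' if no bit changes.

Answer: none

Derivation:
Start: bits=0000000000
After insert 'dog': sets bits 2 3 5 -> bits=0011010000
After insert 'fox': sets bits 1 5 -> bits=0111010000
After insert 'yak': sets bits 6 8 -> bits=0111011010
insert 'owl' would touch bits 2 8; currently bit2=1, bit8=1
Bits that are 0 among those (would change 0->1): none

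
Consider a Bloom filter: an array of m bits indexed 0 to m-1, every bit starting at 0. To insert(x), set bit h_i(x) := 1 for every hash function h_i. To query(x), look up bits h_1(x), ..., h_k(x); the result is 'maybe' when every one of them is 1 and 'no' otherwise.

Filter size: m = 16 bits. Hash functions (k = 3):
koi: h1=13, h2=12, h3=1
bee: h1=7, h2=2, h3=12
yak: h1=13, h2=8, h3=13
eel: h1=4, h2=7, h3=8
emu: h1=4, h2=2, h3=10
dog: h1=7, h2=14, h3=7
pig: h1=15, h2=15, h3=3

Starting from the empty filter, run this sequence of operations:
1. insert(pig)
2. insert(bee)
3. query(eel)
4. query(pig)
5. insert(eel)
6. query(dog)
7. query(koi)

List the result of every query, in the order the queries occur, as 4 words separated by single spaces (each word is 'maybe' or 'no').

Start: bits=0000000000000000
Op 1: insert pig -> sets bits 3 15 -> bits=0001000000000001
Op 2: insert bee -> sets bits 2 7 12 -> bits=0011000100001001
Op 3: query eel -> checks bit4=0, bit7=1, bit8=0 (has a 0) -> no
Op 4: query pig -> checks bit3=1, bit15=1 (all 1) -> maybe
Op 5: insert eel -> sets bits 4 7 8 -> bits=0011100110001001
Op 6: query dog -> checks bit7=1, bit14=0 (has a 0) -> no
Op 7: query koi -> checks bit1=0, bit12=1, bit13=0 (has a 0) -> no
Query results in order: no maybe no no

Answer: no maybe no no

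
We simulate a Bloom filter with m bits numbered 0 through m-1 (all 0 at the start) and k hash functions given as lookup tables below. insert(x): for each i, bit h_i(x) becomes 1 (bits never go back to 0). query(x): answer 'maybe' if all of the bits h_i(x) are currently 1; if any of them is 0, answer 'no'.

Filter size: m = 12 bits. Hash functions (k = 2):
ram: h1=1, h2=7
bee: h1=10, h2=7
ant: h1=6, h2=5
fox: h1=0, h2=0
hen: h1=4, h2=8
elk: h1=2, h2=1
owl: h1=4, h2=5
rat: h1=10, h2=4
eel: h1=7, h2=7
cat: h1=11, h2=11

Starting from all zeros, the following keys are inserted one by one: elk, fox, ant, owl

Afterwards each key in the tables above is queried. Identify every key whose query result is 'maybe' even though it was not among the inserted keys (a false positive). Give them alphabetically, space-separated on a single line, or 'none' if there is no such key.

Answer: none

Derivation:
Start: bits=000000000000
After insert 'elk': sets bits 1 2 -> bits=011000000000
After insert 'fox': sets bits 0 -> bits=111000000000
After insert 'ant': sets bits 5 6 -> bits=111001100000
After insert 'owl': sets bits 4 5 -> bits=111011100000
Not inserted: bee cat eel hen ram rat — query each against bits=111011100000:
query bee: checks bit7=0, bit10=0 (has a 0) -> no => not a false positive
query cat: checks bit11=0 (has a 0) -> no => not a false positive
query eel: checks bit7=0 (has a 0) -> no => not a false positive
query hen: checks bit4=1, bit8=0 (has a 0) -> no => not a false positive
query ram: checks bit1=1, bit7=0 (has a 0) -> no => not a false positive
query rat: checks bit4=1, bit10=0 (has a 0) -> no => not a false positive
False positives (alphabetical): none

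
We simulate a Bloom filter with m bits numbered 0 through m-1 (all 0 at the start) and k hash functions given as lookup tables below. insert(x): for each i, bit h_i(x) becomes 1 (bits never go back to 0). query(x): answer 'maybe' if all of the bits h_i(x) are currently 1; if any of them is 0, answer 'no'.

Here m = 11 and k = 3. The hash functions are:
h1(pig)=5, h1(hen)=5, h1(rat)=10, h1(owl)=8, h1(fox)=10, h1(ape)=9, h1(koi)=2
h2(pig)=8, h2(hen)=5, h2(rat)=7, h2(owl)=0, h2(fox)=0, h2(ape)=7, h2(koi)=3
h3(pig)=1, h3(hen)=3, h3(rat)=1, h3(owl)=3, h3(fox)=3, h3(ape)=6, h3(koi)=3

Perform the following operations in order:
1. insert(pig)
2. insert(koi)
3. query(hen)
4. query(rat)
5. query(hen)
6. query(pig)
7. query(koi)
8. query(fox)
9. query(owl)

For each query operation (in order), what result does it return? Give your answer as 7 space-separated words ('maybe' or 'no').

Answer: maybe no maybe maybe maybe no no

Derivation:
Start: bits=00000000000
Op 1: insert pig -> sets bits 1 5 8 -> bits=01000100100
Op 2: insert koi -> sets bits 2 3 -> bits=01110100100
Op 3: query hen -> checks bit3=1, bit5=1 (all 1) -> maybe
Op 4: query rat -> checks bit1=1, bit7=0, bit10=0 (has a 0) -> no
Op 5: query hen -> checks bit3=1, bit5=1 (all 1) -> maybe
Op 6: query pig -> checks bit1=1, bit5=1, bit8=1 (all 1) -> maybe
Op 7: query koi -> checks bit2=1, bit3=1 (all 1) -> maybe
Op 8: query fox -> checks bit0=0, bit3=1, bit10=0 (has a 0) -> no
Op 9: query owl -> checks bit0=0, bit3=1, bit8=1 (has a 0) -> no
Query results in order: maybe no maybe maybe maybe no no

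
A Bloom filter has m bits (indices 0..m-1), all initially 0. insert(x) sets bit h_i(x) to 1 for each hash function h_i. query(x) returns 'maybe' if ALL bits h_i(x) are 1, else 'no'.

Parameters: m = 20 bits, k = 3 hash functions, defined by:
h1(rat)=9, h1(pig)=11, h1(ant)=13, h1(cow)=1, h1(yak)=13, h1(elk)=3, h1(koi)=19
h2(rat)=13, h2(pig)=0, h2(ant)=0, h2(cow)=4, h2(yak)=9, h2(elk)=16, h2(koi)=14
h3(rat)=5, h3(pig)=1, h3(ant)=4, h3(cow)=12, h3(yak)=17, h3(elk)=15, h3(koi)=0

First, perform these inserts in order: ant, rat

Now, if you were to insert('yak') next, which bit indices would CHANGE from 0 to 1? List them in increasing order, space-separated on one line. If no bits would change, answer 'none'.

Start: bits=00000000000000000000
After insert 'ant': sets bits 0 4 13 -> bits=10001000000001000000
After insert 'rat': sets bits 5 9 13 -> bits=10001100010001000000
insert 'yak' would touch bits 9 13 17; currently bit9=1, bit13=1, bit17=0
Bits that are 0 among those (would change 0->1): 17

Answer: 17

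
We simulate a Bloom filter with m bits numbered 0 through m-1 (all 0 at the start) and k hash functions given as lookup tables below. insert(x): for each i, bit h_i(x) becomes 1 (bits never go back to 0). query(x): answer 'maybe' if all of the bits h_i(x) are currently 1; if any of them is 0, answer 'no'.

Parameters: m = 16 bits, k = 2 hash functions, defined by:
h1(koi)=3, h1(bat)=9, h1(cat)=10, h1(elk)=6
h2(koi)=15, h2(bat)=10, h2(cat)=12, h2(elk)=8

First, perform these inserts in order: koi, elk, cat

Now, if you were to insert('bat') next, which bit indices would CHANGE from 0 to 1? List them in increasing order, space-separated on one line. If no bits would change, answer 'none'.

Start: bits=0000000000000000
After insert 'koi': sets bits 3 15 -> bits=0001000000000001
After insert 'elk': sets bits 6 8 -> bits=0001001010000001
After insert 'cat': sets bits 10 12 -> bits=0001001010101001
insert 'bat' would touch bits 9 10; currently bit9=0, bit10=1
Bits that are 0 among those (would change 0->1): 9

Answer: 9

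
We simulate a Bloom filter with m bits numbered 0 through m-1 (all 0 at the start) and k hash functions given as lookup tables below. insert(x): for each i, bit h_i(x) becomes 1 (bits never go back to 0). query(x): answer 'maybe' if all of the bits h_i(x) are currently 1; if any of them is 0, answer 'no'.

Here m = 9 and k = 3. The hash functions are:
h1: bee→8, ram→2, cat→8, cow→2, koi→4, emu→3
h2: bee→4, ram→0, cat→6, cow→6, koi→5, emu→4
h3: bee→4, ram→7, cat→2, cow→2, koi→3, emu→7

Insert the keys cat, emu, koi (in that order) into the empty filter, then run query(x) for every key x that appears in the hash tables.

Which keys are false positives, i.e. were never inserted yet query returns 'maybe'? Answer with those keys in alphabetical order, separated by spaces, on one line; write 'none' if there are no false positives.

Answer: bee cow

Derivation:
Start: bits=000000000
After insert 'cat': sets bits 2 6 8 -> bits=001000101
After insert 'emu': sets bits 3 4 7 -> bits=001110111
After insert 'koi': sets bits 3 4 5 -> bits=001111111
Not inserted: bee cow ram — query each against bits=001111111:
query bee: checks bit4=1, bit8=1 (all 1) -> maybe => FALSE POSITIVE
query cow: checks bit2=1, bit6=1 (all 1) -> maybe => FALSE POSITIVE
query ram: checks bit0=0, bit2=1, bit7=1 (has a 0) -> no => not a false positive
False positives (alphabetical): bee cow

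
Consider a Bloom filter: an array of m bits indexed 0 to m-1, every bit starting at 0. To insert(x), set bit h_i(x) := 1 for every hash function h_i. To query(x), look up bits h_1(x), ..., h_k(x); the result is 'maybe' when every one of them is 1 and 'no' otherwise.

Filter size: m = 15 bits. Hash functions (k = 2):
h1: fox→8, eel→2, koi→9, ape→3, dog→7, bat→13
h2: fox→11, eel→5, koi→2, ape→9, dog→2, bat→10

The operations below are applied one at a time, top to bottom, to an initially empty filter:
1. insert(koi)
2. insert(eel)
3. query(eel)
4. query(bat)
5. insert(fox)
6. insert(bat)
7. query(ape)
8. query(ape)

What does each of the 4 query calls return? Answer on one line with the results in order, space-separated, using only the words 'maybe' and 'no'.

Start: bits=000000000000000
Op 1: insert koi -> sets bits 2 9 -> bits=001000000100000
Op 2: insert eel -> sets bits 2 5 -> bits=001001000100000
Op 3: query eel -> checks bit2=1, bit5=1 (all 1) -> maybe
Op 4: query bat -> checks bit10=0, bit13=0 (has a 0) -> no
Op 5: insert fox -> sets bits 8 11 -> bits=001001001101000
Op 6: insert bat -> sets bits 10 13 -> bits=001001001111010
Op 7: query ape -> checks bit3=0, bit9=1 (has a 0) -> no
Op 8: query ape -> checks bit3=0, bit9=1 (has a 0) -> no
Query results in order: maybe no no no

Answer: maybe no no no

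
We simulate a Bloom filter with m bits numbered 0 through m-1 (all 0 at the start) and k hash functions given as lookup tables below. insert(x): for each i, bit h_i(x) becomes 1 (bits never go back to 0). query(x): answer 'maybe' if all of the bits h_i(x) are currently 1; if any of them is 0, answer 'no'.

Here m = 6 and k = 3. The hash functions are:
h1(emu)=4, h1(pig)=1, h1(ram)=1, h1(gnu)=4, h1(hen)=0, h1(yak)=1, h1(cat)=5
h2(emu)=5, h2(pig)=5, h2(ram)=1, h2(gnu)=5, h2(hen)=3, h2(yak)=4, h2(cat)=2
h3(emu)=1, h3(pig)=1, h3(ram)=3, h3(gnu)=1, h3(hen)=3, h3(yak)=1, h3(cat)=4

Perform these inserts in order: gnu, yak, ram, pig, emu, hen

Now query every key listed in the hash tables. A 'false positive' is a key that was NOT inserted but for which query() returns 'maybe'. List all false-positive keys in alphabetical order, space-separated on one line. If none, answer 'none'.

Start: bits=000000
After insert 'gnu': sets bits 1 4 5 -> bits=010011
After insert 'yak': sets bits 1 4 -> bits=010011
After insert 'ram': sets bits 1 3 -> bits=010111
After insert 'pig': sets bits 1 5 -> bits=010111
After insert 'emu': sets bits 1 4 5 -> bits=010111
After insert 'hen': sets bits 0 3 -> bits=110111
Not inserted: cat — query each against bits=110111:
query cat: checks bit2=0, bit4=1, bit5=1 (has a 0) -> no => not a false positive
False positives (alphabetical): none

Answer: none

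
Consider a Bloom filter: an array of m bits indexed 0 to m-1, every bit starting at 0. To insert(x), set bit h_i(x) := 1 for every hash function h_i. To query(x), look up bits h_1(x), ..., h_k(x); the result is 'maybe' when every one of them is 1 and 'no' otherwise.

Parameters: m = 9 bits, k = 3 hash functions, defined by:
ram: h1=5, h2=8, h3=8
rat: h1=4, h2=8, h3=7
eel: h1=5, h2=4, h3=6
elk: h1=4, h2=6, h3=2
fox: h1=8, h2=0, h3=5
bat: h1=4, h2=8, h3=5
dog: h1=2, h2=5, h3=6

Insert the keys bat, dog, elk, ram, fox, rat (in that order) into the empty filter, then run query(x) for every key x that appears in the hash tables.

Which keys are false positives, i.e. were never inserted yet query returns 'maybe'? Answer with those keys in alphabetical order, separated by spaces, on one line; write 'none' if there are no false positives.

Start: bits=000000000
After insert 'bat': sets bits 4 5 8 -> bits=000011001
After insert 'dog': sets bits 2 5 6 -> bits=001011101
After insert 'elk': sets bits 2 4 6 -> bits=001011101
After insert 'ram': sets bits 5 8 -> bits=001011101
After insert 'fox': sets bits 0 5 8 -> bits=101011101
After insert 'rat': sets bits 4 7 8 -> bits=101011111
Not inserted: eel — query each against bits=101011111:
query eel: checks bit4=1, bit5=1, bit6=1 (all 1) -> maybe => FALSE POSITIVE
False positives (alphabetical): eel

Answer: eel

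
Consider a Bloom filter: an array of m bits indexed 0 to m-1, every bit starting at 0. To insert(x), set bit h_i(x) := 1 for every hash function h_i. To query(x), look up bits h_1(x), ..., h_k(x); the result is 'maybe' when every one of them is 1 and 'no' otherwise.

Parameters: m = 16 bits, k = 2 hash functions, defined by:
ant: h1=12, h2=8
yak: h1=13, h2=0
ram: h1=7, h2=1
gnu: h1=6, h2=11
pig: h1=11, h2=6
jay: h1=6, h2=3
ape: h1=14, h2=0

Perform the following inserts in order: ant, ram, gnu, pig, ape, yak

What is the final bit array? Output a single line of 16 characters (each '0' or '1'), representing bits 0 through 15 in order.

Answer: 1100001110011110

Derivation:
Start: bits=0000000000000000
After insert 'ant': sets bits 8 12 -> bits=0000000010001000
After insert 'ram': sets bits 1 7 -> bits=0100000110001000
After insert 'gnu': sets bits 6 11 -> bits=0100001110011000
After insert 'pig': sets bits 6 11 -> bits=0100001110011000
After insert 'ape': sets bits 0 14 -> bits=1100001110011010
After insert 'yak': sets bits 0 13 -> bits=1100001110011110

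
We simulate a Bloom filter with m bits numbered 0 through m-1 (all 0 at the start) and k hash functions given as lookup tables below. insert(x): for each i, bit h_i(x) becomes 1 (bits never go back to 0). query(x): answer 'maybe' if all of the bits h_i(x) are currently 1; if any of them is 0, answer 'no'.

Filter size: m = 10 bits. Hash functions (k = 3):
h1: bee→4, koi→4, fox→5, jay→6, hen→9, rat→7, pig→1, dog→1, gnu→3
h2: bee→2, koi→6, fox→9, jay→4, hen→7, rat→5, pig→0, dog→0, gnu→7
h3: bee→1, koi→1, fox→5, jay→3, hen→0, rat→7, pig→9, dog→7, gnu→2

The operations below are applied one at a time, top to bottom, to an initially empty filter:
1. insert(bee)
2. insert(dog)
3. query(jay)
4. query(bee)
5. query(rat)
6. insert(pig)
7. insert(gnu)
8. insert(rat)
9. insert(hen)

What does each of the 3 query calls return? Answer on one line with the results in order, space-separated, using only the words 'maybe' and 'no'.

Start: bits=0000000000
Op 1: insert bee -> sets bits 1 2 4 -> bits=0110100000
Op 2: insert dog -> sets bits 0 1 7 -> bits=1110100100
Op 3: query jay -> checks bit3=0, bit4=1, bit6=0 (has a 0) -> no
Op 4: query bee -> checks bit1=1, bit2=1, bit4=1 (all 1) -> maybe
Op 5: query rat -> checks bit5=0, bit7=1 (has a 0) -> no
Op 6: insert pig -> sets bits 0 1 9 -> bits=1110100101
Op 7: insert gnu -> sets bits 2 3 7 -> bits=1111100101
Op 8: insert rat -> sets bits 5 7 -> bits=1111110101
Op 9: insert hen -> sets bits 0 7 9 -> bits=1111110101
Query results in order: no maybe no

Answer: no maybe no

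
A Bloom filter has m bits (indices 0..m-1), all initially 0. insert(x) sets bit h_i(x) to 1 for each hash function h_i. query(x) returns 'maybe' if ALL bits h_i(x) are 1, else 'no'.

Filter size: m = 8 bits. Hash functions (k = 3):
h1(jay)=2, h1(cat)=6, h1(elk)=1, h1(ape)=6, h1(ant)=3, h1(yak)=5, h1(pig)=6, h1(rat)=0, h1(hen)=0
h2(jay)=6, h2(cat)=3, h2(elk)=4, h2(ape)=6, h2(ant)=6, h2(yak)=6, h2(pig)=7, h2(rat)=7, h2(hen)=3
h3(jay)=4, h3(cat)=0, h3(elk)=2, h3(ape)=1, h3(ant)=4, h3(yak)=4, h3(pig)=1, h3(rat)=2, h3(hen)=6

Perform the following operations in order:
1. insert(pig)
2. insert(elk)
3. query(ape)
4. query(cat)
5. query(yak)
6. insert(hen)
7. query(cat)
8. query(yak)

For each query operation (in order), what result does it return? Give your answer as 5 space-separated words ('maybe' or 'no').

Start: bits=00000000
Op 1: insert pig -> sets bits 1 6 7 -> bits=01000011
Op 2: insert elk -> sets bits 1 2 4 -> bits=01101011
Op 3: query ape -> checks bit1=1, bit6=1 (all 1) -> maybe
Op 4: query cat -> checks bit0=0, bit3=0, bit6=1 (has a 0) -> no
Op 5: query yak -> checks bit4=1, bit5=0, bit6=1 (has a 0) -> no
Op 6: insert hen -> sets bits 0 3 6 -> bits=11111011
Op 7: query cat -> checks bit0=1, bit3=1, bit6=1 (all 1) -> maybe
Op 8: query yak -> checks bit4=1, bit5=0, bit6=1 (has a 0) -> no
Query results in order: maybe no no maybe no

Answer: maybe no no maybe no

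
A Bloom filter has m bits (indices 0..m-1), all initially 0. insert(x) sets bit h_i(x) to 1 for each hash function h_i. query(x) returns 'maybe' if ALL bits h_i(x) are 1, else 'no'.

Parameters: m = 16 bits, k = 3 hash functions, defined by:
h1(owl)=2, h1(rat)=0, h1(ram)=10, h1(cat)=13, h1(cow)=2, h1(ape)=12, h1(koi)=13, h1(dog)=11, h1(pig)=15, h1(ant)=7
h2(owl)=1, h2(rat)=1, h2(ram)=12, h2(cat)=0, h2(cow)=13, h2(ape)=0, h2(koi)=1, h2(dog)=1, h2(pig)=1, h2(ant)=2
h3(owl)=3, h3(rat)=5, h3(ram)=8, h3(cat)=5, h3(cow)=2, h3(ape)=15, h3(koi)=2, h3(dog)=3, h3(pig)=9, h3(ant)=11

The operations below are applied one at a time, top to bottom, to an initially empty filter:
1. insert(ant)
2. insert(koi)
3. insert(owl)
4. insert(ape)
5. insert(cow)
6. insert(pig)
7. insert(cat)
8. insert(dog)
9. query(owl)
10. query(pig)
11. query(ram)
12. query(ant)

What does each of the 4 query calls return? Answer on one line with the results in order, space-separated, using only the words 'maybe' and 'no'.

Start: bits=0000000000000000
Op 1: insert ant -> sets bits 2 7 11 -> bits=0010000100010000
Op 2: insert koi -> sets bits 1 2 13 -> bits=0110000100010100
Op 3: insert owl -> sets bits 1 2 3 -> bits=0111000100010100
Op 4: insert ape -> sets bits 0 12 15 -> bits=1111000100011101
Op 5: insert cow -> sets bits 2 13 -> bits=1111000100011101
Op 6: insert pig -> sets bits 1 9 15 -> bits=1111000101011101
Op 7: insert cat -> sets bits 0 5 13 -> bits=1111010101011101
Op 8: insert dog -> sets bits 1 3 11 -> bits=1111010101011101
Op 9: query owl -> checks bit1=1, bit2=1, bit3=1 (all 1) -> maybe
Op 10: query pig -> checks bit1=1, bit9=1, bit15=1 (all 1) -> maybe
Op 11: query ram -> checks bit8=0, bit10=0, bit12=1 (has a 0) -> no
Op 12: query ant -> checks bit2=1, bit7=1, bit11=1 (all 1) -> maybe
Query results in order: maybe maybe no maybe

Answer: maybe maybe no maybe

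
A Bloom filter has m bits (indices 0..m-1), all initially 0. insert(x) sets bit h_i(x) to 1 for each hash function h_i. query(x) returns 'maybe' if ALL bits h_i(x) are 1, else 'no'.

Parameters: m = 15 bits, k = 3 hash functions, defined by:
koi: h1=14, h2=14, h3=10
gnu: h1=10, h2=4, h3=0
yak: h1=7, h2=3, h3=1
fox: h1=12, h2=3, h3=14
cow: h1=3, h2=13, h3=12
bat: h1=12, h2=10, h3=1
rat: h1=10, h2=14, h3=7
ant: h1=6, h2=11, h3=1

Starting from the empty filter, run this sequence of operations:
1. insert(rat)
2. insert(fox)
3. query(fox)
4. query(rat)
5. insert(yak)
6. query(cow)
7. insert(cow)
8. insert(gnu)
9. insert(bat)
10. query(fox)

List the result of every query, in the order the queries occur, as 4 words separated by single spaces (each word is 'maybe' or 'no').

Answer: maybe maybe no maybe

Derivation:
Start: bits=000000000000000
Op 1: insert rat -> sets bits 7 10 14 -> bits=000000010010001
Op 2: insert fox -> sets bits 3 12 14 -> bits=000100010010101
Op 3: query fox -> checks bit3=1, bit12=1, bit14=1 (all 1) -> maybe
Op 4: query rat -> checks bit7=1, bit10=1, bit14=1 (all 1) -> maybe
Op 5: insert yak -> sets bits 1 3 7 -> bits=010100010010101
Op 6: query cow -> checks bit3=1, bit12=1, bit13=0 (has a 0) -> no
Op 7: insert cow -> sets bits 3 12 13 -> bits=010100010010111
Op 8: insert gnu -> sets bits 0 4 10 -> bits=110110010010111
Op 9: insert bat -> sets bits 1 10 12 -> bits=110110010010111
Op 10: query fox -> checks bit3=1, bit12=1, bit14=1 (all 1) -> maybe
Query results in order: maybe maybe no maybe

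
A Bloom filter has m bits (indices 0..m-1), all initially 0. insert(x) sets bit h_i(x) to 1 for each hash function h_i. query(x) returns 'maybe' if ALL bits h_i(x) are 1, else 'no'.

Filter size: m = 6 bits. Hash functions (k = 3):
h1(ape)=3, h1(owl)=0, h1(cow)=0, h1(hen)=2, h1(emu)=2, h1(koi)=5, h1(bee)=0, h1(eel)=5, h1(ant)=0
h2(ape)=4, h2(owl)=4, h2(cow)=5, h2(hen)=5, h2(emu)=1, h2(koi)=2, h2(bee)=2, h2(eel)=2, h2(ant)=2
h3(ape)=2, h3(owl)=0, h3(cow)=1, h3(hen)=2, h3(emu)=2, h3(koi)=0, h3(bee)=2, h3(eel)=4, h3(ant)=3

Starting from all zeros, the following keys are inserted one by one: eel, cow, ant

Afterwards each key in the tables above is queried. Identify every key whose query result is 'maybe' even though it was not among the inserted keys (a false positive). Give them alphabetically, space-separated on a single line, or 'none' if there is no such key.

Answer: ape bee emu hen koi owl

Derivation:
Start: bits=000000
After insert 'eel': sets bits 2 4 5 -> bits=001011
After insert 'cow': sets bits 0 1 5 -> bits=111011
After insert 'ant': sets bits 0 2 3 -> bits=111111
Not inserted: ape bee emu hen koi owl — query each against bits=111111:
query ape: checks bit2=1, bit3=1, bit4=1 (all 1) -> maybe => FALSE POSITIVE
query bee: checks bit0=1, bit2=1 (all 1) -> maybe => FALSE POSITIVE
query emu: checks bit1=1, bit2=1 (all 1) -> maybe => FALSE POSITIVE
query hen: checks bit2=1, bit5=1 (all 1) -> maybe => FALSE POSITIVE
query koi: checks bit0=1, bit2=1, bit5=1 (all 1) -> maybe => FALSE POSITIVE
query owl: checks bit0=1, bit4=1 (all 1) -> maybe => FALSE POSITIVE
False positives (alphabetical): ape bee emu hen koi owl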